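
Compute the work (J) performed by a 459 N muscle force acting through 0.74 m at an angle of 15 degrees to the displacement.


W = F * d * cos(theta)
theta = 15 deg = 0.2618 rad
cos(theta) = 0.9659
W = 459 * 0.74 * 0.9659
W = 328.0864


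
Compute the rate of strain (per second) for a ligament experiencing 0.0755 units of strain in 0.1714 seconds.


strain_rate = delta_strain / delta_t
strain_rate = 0.0755 / 0.1714
strain_rate = 0.4405


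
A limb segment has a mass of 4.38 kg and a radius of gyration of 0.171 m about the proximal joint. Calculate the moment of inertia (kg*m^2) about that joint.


I = m * k^2
I = 4.38 * 0.171^2
k^2 = 0.0292
I = 0.1281


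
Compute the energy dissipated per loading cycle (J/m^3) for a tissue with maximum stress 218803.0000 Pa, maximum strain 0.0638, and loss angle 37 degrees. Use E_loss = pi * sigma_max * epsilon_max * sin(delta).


E_loss = pi * sigma_max * epsilon_max * sin(delta)
delta = 37 deg = 0.6458 rad
sin(delta) = 0.6018
E_loss = pi * 218803.0000 * 0.0638 * 0.6018
E_loss = 26392.8840


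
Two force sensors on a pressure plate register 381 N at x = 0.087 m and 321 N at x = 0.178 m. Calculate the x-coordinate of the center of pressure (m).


COP_x = (F1*x1 + F2*x2) / (F1 + F2)
COP_x = (381*0.087 + 321*0.178) / (381 + 321)
Numerator = 90.2850
Denominator = 702
COP_x = 0.1286


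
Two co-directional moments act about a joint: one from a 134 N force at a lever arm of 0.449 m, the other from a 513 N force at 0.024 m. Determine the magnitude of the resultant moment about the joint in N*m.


M = F1 * d1 + F2 * d2
M = 134 * 0.449 + 513 * 0.024
M = 60.1660 + 12.3120
M = 72.4780


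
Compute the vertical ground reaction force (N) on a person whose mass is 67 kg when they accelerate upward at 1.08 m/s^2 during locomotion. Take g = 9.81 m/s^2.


GRF = m * (g + a)
GRF = 67 * (9.81 + 1.08)
GRF = 67 * 10.8900
GRF = 729.6300


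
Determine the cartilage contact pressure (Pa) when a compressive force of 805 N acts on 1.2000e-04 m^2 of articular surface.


P = F / A
P = 805 / 1.2000e-04
P = 6.7083e+06


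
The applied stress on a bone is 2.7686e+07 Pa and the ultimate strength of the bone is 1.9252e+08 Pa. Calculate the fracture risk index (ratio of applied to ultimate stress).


FRI = applied / ultimate
FRI = 2.7686e+07 / 1.9252e+08
FRI = 0.1438


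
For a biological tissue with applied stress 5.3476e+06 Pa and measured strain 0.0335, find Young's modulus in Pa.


E = stress / strain
E = 5.3476e+06 / 0.0335
E = 1.5963e+08


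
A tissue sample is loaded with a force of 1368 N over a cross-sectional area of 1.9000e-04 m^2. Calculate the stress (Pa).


stress = F / A
stress = 1368 / 1.9000e-04
stress = 7.2000e+06


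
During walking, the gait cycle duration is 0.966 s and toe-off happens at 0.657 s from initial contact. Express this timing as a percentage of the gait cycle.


pct = (event_time / cycle_time) * 100
pct = (0.657 / 0.966) * 100
ratio = 0.6801
pct = 68.0124


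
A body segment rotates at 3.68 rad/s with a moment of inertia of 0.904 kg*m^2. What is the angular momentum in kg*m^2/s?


L = I * omega
L = 0.904 * 3.68
L = 3.3267


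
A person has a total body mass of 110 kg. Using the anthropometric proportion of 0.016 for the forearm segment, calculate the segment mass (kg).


m_segment = body_mass * fraction
m_segment = 110 * 0.016
m_segment = 1.7600


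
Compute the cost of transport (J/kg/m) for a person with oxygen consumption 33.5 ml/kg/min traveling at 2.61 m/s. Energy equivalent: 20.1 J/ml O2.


Power per kg = VO2 * 20.1 / 60
Power per kg = 33.5 * 20.1 / 60 = 11.2225 W/kg
Cost = power_per_kg / speed
Cost = 11.2225 / 2.61
Cost = 4.2998


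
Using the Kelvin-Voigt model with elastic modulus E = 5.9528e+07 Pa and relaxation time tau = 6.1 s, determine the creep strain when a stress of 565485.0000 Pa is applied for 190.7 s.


epsilon(t) = (sigma/E) * (1 - exp(-t/tau))
sigma/E = 565485.0000 / 5.9528e+07 = 0.0095
exp(-t/tau) = exp(-190.7 / 6.1) = 2.6482e-14
epsilon = 0.0095 * (1 - 2.6482e-14)
epsilon = 0.0095


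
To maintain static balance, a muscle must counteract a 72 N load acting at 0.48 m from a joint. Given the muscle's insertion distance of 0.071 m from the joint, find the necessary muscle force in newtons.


F_muscle = W * d_load / d_muscle
F_muscle = 72 * 0.48 / 0.071
Numerator = 34.5600
F_muscle = 486.7606


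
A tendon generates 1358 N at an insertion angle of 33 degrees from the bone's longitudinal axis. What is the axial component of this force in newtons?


F_eff = F_tendon * cos(theta)
theta = 33 deg = 0.5760 rad
cos(theta) = 0.8387
F_eff = 1358 * 0.8387
F_eff = 1138.9146


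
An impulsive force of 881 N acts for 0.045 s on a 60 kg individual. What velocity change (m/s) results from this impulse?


J = F * dt = 881 * 0.045 = 39.6450 N*s
delta_v = J / m
delta_v = 39.6450 / 60
delta_v = 0.6607


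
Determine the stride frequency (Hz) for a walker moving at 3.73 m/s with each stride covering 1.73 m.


f = v / stride_length
f = 3.73 / 1.73
f = 2.1561


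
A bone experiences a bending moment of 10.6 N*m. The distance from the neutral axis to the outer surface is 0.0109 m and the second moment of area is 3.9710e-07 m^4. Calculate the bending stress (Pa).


sigma = M * c / I
sigma = 10.6 * 0.0109 / 3.9710e-07
M * c = 0.1155
sigma = 290959.4561


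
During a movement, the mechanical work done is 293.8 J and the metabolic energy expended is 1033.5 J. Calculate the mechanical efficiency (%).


eta = (W_mech / E_meta) * 100
eta = (293.8 / 1033.5) * 100
ratio = 0.2843
eta = 28.4277


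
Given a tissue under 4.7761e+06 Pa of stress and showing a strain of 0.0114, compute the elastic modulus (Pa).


E = stress / strain
E = 4.7761e+06 / 0.0114
E = 4.1896e+08


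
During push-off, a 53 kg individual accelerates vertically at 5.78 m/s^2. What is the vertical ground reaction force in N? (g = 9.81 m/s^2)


GRF = m * (g + a)
GRF = 53 * (9.81 + 5.78)
GRF = 53 * 15.5900
GRF = 826.2700


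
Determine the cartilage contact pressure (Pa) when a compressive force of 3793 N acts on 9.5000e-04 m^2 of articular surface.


P = F / A
P = 3793 / 9.5000e-04
P = 3.9926e+06


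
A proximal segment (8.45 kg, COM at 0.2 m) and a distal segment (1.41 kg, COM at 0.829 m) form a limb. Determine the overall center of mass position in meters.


COM = (m1*x1 + m2*x2) / (m1 + m2)
COM = (8.45*0.2 + 1.41*0.829) / (8.45 + 1.41)
Numerator = 2.8589
Denominator = 9.8600
COM = 0.2899


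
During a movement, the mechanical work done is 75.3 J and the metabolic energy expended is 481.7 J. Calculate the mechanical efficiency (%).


eta = (W_mech / E_meta) * 100
eta = (75.3 / 481.7) * 100
ratio = 0.1563
eta = 15.6321


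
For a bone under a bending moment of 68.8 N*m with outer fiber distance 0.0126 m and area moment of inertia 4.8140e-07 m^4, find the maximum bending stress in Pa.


sigma = M * c / I
sigma = 68.8 * 0.0126 / 4.8140e-07
M * c = 0.8669
sigma = 1.8007e+06


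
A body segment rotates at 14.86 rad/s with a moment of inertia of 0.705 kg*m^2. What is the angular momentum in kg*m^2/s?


L = I * omega
L = 0.705 * 14.86
L = 10.4763


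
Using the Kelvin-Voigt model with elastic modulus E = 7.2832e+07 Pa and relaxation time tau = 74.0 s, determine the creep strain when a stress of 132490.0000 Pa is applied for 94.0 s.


epsilon(t) = (sigma/E) * (1 - exp(-t/tau))
sigma/E = 132490.0000 / 7.2832e+07 = 0.0018
exp(-t/tau) = exp(-94.0 / 74.0) = 0.2808
epsilon = 0.0018 * (1 - 0.2808)
epsilon = 0.0013


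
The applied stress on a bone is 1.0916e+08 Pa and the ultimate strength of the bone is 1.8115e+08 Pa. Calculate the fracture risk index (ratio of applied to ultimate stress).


FRI = applied / ultimate
FRI = 1.0916e+08 / 1.8115e+08
FRI = 0.6026


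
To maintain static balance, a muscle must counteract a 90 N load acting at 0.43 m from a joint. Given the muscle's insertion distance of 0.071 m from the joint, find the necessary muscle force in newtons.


F_muscle = W * d_load / d_muscle
F_muscle = 90 * 0.43 / 0.071
Numerator = 38.7000
F_muscle = 545.0704


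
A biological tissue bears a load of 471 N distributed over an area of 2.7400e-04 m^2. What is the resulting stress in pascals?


stress = F / A
stress = 471 / 2.7400e-04
stress = 1.7190e+06


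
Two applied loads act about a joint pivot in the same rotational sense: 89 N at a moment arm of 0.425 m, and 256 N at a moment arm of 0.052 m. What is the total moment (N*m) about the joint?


M = F1 * d1 + F2 * d2
M = 89 * 0.425 + 256 * 0.052
M = 37.8250 + 13.3120
M = 51.1370


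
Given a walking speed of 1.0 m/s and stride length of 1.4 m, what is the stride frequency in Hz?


f = v / stride_length
f = 1.0 / 1.4
f = 0.7143


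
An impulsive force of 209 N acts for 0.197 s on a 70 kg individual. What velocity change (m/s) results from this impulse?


J = F * dt = 209 * 0.197 = 41.1730 N*s
delta_v = J / m
delta_v = 41.1730 / 70
delta_v = 0.5882


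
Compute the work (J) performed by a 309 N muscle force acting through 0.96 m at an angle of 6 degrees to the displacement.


W = F * d * cos(theta)
theta = 6 deg = 0.1047 rad
cos(theta) = 0.9945
W = 309 * 0.96 * 0.9945
W = 295.0150


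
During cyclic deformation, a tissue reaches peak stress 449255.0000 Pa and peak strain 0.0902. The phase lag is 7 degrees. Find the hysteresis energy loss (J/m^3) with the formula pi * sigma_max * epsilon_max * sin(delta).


E_loss = pi * sigma_max * epsilon_max * sin(delta)
delta = 7 deg = 0.1222 rad
sin(delta) = 0.1219
E_loss = pi * 449255.0000 * 0.0902 * 0.1219
E_loss = 15514.7150


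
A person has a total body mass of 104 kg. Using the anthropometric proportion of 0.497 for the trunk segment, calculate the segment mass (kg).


m_segment = body_mass * fraction
m_segment = 104 * 0.497
m_segment = 51.6880


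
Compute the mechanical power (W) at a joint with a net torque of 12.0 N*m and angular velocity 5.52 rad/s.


P = M * omega
P = 12.0 * 5.52
P = 66.2400


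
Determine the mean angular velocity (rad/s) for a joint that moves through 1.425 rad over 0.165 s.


omega = delta_theta / delta_t
omega = 1.425 / 0.165
omega = 8.6364


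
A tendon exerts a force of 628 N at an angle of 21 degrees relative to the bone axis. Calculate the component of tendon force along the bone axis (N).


F_eff = F_tendon * cos(theta)
theta = 21 deg = 0.3665 rad
cos(theta) = 0.9336
F_eff = 628 * 0.9336
F_eff = 586.2885


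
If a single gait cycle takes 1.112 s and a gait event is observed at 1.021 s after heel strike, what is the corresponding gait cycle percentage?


pct = (event_time / cycle_time) * 100
pct = (1.021 / 1.112) * 100
ratio = 0.9182
pct = 91.8165


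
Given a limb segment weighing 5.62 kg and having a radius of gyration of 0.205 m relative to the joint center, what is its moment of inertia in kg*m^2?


I = m * k^2
I = 5.62 * 0.205^2
k^2 = 0.0420
I = 0.2362


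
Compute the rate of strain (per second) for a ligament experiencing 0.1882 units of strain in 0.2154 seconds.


strain_rate = delta_strain / delta_t
strain_rate = 0.1882 / 0.2154
strain_rate = 0.8737


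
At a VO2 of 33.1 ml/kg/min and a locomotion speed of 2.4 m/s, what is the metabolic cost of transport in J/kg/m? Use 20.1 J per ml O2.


Power per kg = VO2 * 20.1 / 60
Power per kg = 33.1 * 20.1 / 60 = 11.0885 W/kg
Cost = power_per_kg / speed
Cost = 11.0885 / 2.4
Cost = 4.6202


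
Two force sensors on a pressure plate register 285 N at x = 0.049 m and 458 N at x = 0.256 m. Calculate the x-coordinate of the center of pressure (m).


COP_x = (F1*x1 + F2*x2) / (F1 + F2)
COP_x = (285*0.049 + 458*0.256) / (285 + 458)
Numerator = 131.2130
Denominator = 743
COP_x = 0.1766


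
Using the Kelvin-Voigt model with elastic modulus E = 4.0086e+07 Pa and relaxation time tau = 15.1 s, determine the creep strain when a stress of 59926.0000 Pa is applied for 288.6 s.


epsilon(t) = (sigma/E) * (1 - exp(-t/tau))
sigma/E = 59926.0000 / 4.0086e+07 = 0.0015
exp(-t/tau) = exp(-288.6 / 15.1) = 5.0062e-09
epsilon = 0.0015 * (1 - 5.0062e-09)
epsilon = 0.0015


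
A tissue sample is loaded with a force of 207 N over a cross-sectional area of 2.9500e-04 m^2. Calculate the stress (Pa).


stress = F / A
stress = 207 / 2.9500e-04
stress = 701694.9153


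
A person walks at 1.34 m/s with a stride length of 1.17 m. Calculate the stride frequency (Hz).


f = v / stride_length
f = 1.34 / 1.17
f = 1.1453


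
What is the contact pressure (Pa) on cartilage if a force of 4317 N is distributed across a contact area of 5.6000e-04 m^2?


P = F / A
P = 4317 / 5.6000e-04
P = 7.7089e+06


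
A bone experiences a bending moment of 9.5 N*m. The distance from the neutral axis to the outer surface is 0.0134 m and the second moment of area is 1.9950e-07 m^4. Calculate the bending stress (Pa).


sigma = M * c / I
sigma = 9.5 * 0.0134 / 1.9950e-07
M * c = 0.1273
sigma = 638095.2381


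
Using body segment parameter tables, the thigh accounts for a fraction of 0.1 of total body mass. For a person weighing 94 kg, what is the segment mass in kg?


m_segment = body_mass * fraction
m_segment = 94 * 0.1
m_segment = 9.4000


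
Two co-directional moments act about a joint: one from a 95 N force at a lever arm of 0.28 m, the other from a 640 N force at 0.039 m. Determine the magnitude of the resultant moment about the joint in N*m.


M = F1 * d1 + F2 * d2
M = 95 * 0.28 + 640 * 0.039
M = 26.6000 + 24.9600
M = 51.5600


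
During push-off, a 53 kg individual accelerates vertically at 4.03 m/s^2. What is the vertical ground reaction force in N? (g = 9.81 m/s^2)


GRF = m * (g + a)
GRF = 53 * (9.81 + 4.03)
GRF = 53 * 13.8400
GRF = 733.5200


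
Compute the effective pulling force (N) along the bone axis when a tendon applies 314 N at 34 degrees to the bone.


F_eff = F_tendon * cos(theta)
theta = 34 deg = 0.5934 rad
cos(theta) = 0.8290
F_eff = 314 * 0.8290
F_eff = 260.3178


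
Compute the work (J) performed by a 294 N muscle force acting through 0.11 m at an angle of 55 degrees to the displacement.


W = F * d * cos(theta)
theta = 55 deg = 0.9599 rad
cos(theta) = 0.5736
W = 294 * 0.11 * 0.5736
W = 18.5495


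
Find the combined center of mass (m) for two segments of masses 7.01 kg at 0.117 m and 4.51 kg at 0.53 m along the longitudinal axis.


COM = (m1*x1 + m2*x2) / (m1 + m2)
COM = (7.01*0.117 + 4.51*0.53) / (7.01 + 4.51)
Numerator = 3.2105
Denominator = 11.5200
COM = 0.2787


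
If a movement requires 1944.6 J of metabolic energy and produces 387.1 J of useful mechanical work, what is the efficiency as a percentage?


eta = (W_mech / E_meta) * 100
eta = (387.1 / 1944.6) * 100
ratio = 0.1991
eta = 19.9064


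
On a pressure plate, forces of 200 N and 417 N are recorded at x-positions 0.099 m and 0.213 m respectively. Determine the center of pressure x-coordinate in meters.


COP_x = (F1*x1 + F2*x2) / (F1 + F2)
COP_x = (200*0.099 + 417*0.213) / (200 + 417)
Numerator = 108.6210
Denominator = 617
COP_x = 0.1760


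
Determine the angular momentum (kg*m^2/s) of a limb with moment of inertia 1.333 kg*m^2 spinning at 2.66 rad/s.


L = I * omega
L = 1.333 * 2.66
L = 3.5458


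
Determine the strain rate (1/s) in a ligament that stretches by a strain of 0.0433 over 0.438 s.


strain_rate = delta_strain / delta_t
strain_rate = 0.0433 / 0.438
strain_rate = 0.0989


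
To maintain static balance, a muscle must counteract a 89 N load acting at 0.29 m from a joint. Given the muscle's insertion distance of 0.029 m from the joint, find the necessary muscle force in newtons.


F_muscle = W * d_load / d_muscle
F_muscle = 89 * 0.29 / 0.029
Numerator = 25.8100
F_muscle = 890.0000


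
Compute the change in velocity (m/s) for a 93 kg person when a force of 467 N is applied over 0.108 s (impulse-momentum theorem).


J = F * dt = 467 * 0.108 = 50.4360 N*s
delta_v = J / m
delta_v = 50.4360 / 93
delta_v = 0.5423


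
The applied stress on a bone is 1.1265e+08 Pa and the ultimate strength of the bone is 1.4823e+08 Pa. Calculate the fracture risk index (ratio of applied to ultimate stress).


FRI = applied / ultimate
FRI = 1.1265e+08 / 1.4823e+08
FRI = 0.7600


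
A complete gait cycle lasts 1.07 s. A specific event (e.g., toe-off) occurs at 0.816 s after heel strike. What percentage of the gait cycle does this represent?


pct = (event_time / cycle_time) * 100
pct = (0.816 / 1.07) * 100
ratio = 0.7626
pct = 76.2617


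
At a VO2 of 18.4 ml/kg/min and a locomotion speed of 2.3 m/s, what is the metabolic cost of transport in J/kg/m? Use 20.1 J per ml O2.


Power per kg = VO2 * 20.1 / 60
Power per kg = 18.4 * 20.1 / 60 = 6.1640 W/kg
Cost = power_per_kg / speed
Cost = 6.1640 / 2.3
Cost = 2.6800


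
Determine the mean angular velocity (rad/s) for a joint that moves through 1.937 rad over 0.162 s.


omega = delta_theta / delta_t
omega = 1.937 / 0.162
omega = 11.9568


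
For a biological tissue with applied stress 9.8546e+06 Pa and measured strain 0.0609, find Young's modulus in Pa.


E = stress / strain
E = 9.8546e+06 / 0.0609
E = 1.6182e+08


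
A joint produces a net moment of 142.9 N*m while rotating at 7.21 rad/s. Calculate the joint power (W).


P = M * omega
P = 142.9 * 7.21
P = 1030.3090


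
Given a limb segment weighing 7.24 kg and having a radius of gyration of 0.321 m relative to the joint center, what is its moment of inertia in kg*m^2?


I = m * k^2
I = 7.24 * 0.321^2
k^2 = 0.1030
I = 0.7460


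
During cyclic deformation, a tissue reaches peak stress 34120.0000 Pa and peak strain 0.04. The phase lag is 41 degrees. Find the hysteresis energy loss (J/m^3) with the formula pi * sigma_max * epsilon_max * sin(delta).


E_loss = pi * sigma_max * epsilon_max * sin(delta)
delta = 41 deg = 0.7156 rad
sin(delta) = 0.6561
E_loss = pi * 34120.0000 * 0.04 * 0.6561
E_loss = 2812.9486


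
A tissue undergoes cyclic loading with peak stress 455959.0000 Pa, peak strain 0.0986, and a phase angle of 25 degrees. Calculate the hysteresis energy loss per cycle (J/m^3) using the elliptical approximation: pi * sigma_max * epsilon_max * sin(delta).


E_loss = pi * sigma_max * epsilon_max * sin(delta)
delta = 25 deg = 0.4363 rad
sin(delta) = 0.4226
E_loss = pi * 455959.0000 * 0.0986 * 0.4226
E_loss = 59689.8984


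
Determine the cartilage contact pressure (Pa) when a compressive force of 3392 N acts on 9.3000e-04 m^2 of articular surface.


P = F / A
P = 3392 / 9.3000e-04
P = 3.6473e+06


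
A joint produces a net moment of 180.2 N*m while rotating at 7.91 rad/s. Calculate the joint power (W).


P = M * omega
P = 180.2 * 7.91
P = 1425.3820


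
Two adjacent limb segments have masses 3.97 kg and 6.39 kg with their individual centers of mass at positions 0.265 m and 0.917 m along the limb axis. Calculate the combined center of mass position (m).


COM = (m1*x1 + m2*x2) / (m1 + m2)
COM = (3.97*0.265 + 6.39*0.917) / (3.97 + 6.39)
Numerator = 6.9117
Denominator = 10.3600
COM = 0.6672


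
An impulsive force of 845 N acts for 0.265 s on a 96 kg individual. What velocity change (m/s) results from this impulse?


J = F * dt = 845 * 0.265 = 223.9250 N*s
delta_v = J / m
delta_v = 223.9250 / 96
delta_v = 2.3326


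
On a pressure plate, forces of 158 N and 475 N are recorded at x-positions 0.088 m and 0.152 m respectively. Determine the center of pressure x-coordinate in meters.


COP_x = (F1*x1 + F2*x2) / (F1 + F2)
COP_x = (158*0.088 + 475*0.152) / (158 + 475)
Numerator = 86.1040
Denominator = 633
COP_x = 0.1360


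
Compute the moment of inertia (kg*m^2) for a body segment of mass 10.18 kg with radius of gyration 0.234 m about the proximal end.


I = m * k^2
I = 10.18 * 0.234^2
k^2 = 0.0548
I = 0.5574


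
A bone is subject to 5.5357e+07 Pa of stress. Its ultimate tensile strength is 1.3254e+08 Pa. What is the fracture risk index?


FRI = applied / ultimate
FRI = 5.5357e+07 / 1.3254e+08
FRI = 0.4177


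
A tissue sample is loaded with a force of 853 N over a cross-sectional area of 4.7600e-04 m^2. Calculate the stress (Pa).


stress = F / A
stress = 853 / 4.7600e-04
stress = 1.7920e+06


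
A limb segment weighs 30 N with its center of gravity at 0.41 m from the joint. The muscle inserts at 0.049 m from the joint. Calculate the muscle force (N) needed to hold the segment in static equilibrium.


F_muscle = W * d_load / d_muscle
F_muscle = 30 * 0.41 / 0.049
Numerator = 12.3000
F_muscle = 251.0204


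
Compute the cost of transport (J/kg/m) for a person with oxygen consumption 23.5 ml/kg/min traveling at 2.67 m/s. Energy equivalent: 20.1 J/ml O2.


Power per kg = VO2 * 20.1 / 60
Power per kg = 23.5 * 20.1 / 60 = 7.8725 W/kg
Cost = power_per_kg / speed
Cost = 7.8725 / 2.67
Cost = 2.9485


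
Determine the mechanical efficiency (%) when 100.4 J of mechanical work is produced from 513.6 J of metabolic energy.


eta = (W_mech / E_meta) * 100
eta = (100.4 / 513.6) * 100
ratio = 0.1955
eta = 19.5483


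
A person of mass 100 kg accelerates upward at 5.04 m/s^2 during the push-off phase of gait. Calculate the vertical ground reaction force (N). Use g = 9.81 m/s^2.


GRF = m * (g + a)
GRF = 100 * (9.81 + 5.04)
GRF = 100 * 14.8500
GRF = 1485.0000


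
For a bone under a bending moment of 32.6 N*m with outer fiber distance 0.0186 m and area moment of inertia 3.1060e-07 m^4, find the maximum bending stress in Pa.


sigma = M * c / I
sigma = 32.6 * 0.0186 / 3.1060e-07
M * c = 0.6064
sigma = 1.9522e+06


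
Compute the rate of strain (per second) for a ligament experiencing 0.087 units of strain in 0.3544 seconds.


strain_rate = delta_strain / delta_t
strain_rate = 0.087 / 0.3544
strain_rate = 0.2455


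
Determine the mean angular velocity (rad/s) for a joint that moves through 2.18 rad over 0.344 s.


omega = delta_theta / delta_t
omega = 2.18 / 0.344
omega = 6.3372


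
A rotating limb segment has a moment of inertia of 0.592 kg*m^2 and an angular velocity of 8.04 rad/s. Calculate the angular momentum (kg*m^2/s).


L = I * omega
L = 0.592 * 8.04
L = 4.7597


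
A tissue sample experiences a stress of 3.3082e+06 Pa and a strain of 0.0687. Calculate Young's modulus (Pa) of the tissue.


E = stress / strain
E = 3.3082e+06 / 0.0687
E = 4.8154e+07


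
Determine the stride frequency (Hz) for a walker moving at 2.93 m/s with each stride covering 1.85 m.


f = v / stride_length
f = 2.93 / 1.85
f = 1.5838


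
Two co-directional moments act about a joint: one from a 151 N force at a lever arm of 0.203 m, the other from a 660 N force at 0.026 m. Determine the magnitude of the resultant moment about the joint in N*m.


M = F1 * d1 + F2 * d2
M = 151 * 0.203 + 660 * 0.026
M = 30.6530 + 17.1600
M = 47.8130


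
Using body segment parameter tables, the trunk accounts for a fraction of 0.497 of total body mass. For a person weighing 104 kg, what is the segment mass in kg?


m_segment = body_mass * fraction
m_segment = 104 * 0.497
m_segment = 51.6880


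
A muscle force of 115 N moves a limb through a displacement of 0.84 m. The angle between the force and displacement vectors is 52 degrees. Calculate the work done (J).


W = F * d * cos(theta)
theta = 52 deg = 0.9076 rad
cos(theta) = 0.6157
W = 115 * 0.84 * 0.6157
W = 59.4729


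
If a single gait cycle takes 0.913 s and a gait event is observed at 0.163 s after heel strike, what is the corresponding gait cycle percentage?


pct = (event_time / cycle_time) * 100
pct = (0.163 / 0.913) * 100
ratio = 0.1785
pct = 17.8532


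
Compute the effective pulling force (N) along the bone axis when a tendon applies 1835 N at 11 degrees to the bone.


F_eff = F_tendon * cos(theta)
theta = 11 deg = 0.1920 rad
cos(theta) = 0.9816
F_eff = 1835 * 0.9816
F_eff = 1801.2859


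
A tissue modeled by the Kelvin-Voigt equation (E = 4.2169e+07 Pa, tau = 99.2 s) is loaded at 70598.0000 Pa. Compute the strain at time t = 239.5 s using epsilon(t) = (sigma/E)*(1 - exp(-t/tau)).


epsilon(t) = (sigma/E) * (1 - exp(-t/tau))
sigma/E = 70598.0000 / 4.2169e+07 = 0.0017
exp(-t/tau) = exp(-239.5 / 99.2) = 0.0894
epsilon = 0.0017 * (1 - 0.0894)
epsilon = 0.0015


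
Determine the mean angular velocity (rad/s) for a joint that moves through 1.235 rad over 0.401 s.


omega = delta_theta / delta_t
omega = 1.235 / 0.401
omega = 3.0798


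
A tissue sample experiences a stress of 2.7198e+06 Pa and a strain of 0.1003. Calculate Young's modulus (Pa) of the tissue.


E = stress / strain
E = 2.7198e+06 / 0.1003
E = 2.7117e+07


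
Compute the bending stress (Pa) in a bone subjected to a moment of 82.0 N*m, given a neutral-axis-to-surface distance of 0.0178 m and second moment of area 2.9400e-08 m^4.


sigma = M * c / I
sigma = 82.0 * 0.0178 / 2.9400e-08
M * c = 1.4596
sigma = 4.9646e+07


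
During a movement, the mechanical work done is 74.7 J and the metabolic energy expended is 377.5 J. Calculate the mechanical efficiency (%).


eta = (W_mech / E_meta) * 100
eta = (74.7 / 377.5) * 100
ratio = 0.1979
eta = 19.7881


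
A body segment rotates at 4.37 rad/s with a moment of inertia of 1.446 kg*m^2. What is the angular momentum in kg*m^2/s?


L = I * omega
L = 1.446 * 4.37
L = 6.3190


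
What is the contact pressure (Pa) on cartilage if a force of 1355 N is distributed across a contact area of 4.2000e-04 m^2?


P = F / A
P = 1355 / 4.2000e-04
P = 3.2262e+06


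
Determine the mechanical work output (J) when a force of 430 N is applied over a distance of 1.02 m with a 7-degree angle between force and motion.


W = F * d * cos(theta)
theta = 7 deg = 0.1222 rad
cos(theta) = 0.9925
W = 430 * 1.02 * 0.9925
W = 435.3307


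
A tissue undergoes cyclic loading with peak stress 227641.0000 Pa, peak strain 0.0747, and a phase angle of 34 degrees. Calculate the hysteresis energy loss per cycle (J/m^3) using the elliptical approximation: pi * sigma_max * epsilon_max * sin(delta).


E_loss = pi * sigma_max * epsilon_max * sin(delta)
delta = 34 deg = 0.5934 rad
sin(delta) = 0.5592
E_loss = pi * 227641.0000 * 0.0747 * 0.5592
E_loss = 29873.2594


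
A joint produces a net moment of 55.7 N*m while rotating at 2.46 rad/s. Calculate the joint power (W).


P = M * omega
P = 55.7 * 2.46
P = 137.0220


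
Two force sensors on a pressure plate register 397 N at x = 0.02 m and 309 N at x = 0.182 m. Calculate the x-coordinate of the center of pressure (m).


COP_x = (F1*x1 + F2*x2) / (F1 + F2)
COP_x = (397*0.02 + 309*0.182) / (397 + 309)
Numerator = 64.1780
Denominator = 706
COP_x = 0.0909


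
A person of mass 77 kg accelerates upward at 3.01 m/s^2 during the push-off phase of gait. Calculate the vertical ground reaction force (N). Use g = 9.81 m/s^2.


GRF = m * (g + a)
GRF = 77 * (9.81 + 3.01)
GRF = 77 * 12.8200
GRF = 987.1400


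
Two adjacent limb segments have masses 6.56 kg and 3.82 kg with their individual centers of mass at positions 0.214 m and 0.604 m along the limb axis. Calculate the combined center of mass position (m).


COM = (m1*x1 + m2*x2) / (m1 + m2)
COM = (6.56*0.214 + 3.82*0.604) / (6.56 + 3.82)
Numerator = 3.7111
Denominator = 10.3800
COM = 0.3575


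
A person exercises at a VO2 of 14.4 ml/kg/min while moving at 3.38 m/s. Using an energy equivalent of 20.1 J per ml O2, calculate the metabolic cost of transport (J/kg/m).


Power per kg = VO2 * 20.1 / 60
Power per kg = 14.4 * 20.1 / 60 = 4.8240 W/kg
Cost = power_per_kg / speed
Cost = 4.8240 / 3.38
Cost = 1.4272


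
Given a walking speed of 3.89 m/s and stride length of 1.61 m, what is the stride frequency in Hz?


f = v / stride_length
f = 3.89 / 1.61
f = 2.4161


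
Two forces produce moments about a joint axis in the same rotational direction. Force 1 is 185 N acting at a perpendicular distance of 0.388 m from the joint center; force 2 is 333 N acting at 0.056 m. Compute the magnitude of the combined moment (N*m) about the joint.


M = F1 * d1 + F2 * d2
M = 185 * 0.388 + 333 * 0.056
M = 71.7800 + 18.6480
M = 90.4280


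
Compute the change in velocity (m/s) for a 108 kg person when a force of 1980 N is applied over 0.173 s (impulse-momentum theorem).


J = F * dt = 1980 * 0.173 = 342.5400 N*s
delta_v = J / m
delta_v = 342.5400 / 108
delta_v = 3.1717


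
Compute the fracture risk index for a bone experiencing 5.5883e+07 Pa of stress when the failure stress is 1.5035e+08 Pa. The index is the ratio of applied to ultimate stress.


FRI = applied / ultimate
FRI = 5.5883e+07 / 1.5035e+08
FRI = 0.3717


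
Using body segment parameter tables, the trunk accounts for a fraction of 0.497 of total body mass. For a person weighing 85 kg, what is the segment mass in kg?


m_segment = body_mass * fraction
m_segment = 85 * 0.497
m_segment = 42.2450


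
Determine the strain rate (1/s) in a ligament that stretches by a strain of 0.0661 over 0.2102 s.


strain_rate = delta_strain / delta_t
strain_rate = 0.0661 / 0.2102
strain_rate = 0.3145


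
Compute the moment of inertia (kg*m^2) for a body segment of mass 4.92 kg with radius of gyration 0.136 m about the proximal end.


I = m * k^2
I = 4.92 * 0.136^2
k^2 = 0.0185
I = 0.0910


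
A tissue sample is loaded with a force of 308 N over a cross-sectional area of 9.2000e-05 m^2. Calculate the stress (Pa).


stress = F / A
stress = 308 / 9.2000e-05
stress = 3.3478e+06


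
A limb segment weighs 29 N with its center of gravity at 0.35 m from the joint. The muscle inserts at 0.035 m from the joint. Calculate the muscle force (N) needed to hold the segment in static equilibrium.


F_muscle = W * d_load / d_muscle
F_muscle = 29 * 0.35 / 0.035
Numerator = 10.1500
F_muscle = 290.0000


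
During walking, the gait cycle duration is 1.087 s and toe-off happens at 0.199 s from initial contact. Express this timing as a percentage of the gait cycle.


pct = (event_time / cycle_time) * 100
pct = (0.199 / 1.087) * 100
ratio = 0.1831
pct = 18.3073


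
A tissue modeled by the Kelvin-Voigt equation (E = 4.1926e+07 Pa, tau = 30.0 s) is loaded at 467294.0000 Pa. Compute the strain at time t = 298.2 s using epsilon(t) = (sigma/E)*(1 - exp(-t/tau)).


epsilon(t) = (sigma/E) * (1 - exp(-t/tau))
sigma/E = 467294.0000 / 4.1926e+07 = 0.0111
exp(-t/tau) = exp(-298.2 / 30.0) = 4.8207e-05
epsilon = 0.0111 * (1 - 4.8207e-05)
epsilon = 0.0111


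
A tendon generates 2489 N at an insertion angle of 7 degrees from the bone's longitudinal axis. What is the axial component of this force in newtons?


F_eff = F_tendon * cos(theta)
theta = 7 deg = 0.1222 rad
cos(theta) = 0.9925
F_eff = 2489 * 0.9925
F_eff = 2470.4474


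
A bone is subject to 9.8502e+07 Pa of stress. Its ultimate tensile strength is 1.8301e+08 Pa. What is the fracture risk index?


FRI = applied / ultimate
FRI = 9.8502e+07 / 1.8301e+08
FRI = 0.5382


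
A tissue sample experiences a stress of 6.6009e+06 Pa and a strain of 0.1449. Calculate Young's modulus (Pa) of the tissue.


E = stress / strain
E = 6.6009e+06 / 0.1449
E = 4.5555e+07


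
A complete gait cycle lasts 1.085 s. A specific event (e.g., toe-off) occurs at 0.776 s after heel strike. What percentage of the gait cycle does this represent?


pct = (event_time / cycle_time) * 100
pct = (0.776 / 1.085) * 100
ratio = 0.7152
pct = 71.5207


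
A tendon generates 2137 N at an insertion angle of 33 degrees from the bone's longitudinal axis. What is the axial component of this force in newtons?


F_eff = F_tendon * cos(theta)
theta = 33 deg = 0.5760 rad
cos(theta) = 0.8387
F_eff = 2137 * 0.8387
F_eff = 1792.2390


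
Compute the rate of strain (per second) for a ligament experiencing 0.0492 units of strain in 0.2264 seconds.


strain_rate = delta_strain / delta_t
strain_rate = 0.0492 / 0.2264
strain_rate = 0.2173


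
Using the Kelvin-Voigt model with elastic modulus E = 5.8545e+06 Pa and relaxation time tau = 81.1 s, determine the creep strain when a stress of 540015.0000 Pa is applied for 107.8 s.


epsilon(t) = (sigma/E) * (1 - exp(-t/tau))
sigma/E = 540015.0000 / 5.8545e+06 = 0.0922
exp(-t/tau) = exp(-107.8 / 81.1) = 0.2647
epsilon = 0.0922 * (1 - 0.2647)
epsilon = 0.0678


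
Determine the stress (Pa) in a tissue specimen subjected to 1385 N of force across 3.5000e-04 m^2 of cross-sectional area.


stress = F / A
stress = 1385 / 3.5000e-04
stress = 3.9571e+06


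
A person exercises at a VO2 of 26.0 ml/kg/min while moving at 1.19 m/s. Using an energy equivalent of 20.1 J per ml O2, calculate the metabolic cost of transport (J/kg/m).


Power per kg = VO2 * 20.1 / 60
Power per kg = 26.0 * 20.1 / 60 = 8.7100 W/kg
Cost = power_per_kg / speed
Cost = 8.7100 / 1.19
Cost = 7.3193


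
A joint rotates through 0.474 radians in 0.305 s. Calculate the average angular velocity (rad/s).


omega = delta_theta / delta_t
omega = 0.474 / 0.305
omega = 1.5541


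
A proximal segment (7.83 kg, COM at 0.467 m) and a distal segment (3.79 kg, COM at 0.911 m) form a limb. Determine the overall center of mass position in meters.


COM = (m1*x1 + m2*x2) / (m1 + m2)
COM = (7.83*0.467 + 3.79*0.911) / (7.83 + 3.79)
Numerator = 7.1093
Denominator = 11.6200
COM = 0.6118


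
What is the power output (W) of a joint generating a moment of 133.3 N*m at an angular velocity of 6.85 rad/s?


P = M * omega
P = 133.3 * 6.85
P = 913.1050


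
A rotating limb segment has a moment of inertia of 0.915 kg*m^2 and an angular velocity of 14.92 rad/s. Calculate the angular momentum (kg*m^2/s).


L = I * omega
L = 0.915 * 14.92
L = 13.6518


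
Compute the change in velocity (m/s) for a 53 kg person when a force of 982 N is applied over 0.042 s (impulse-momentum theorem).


J = F * dt = 982 * 0.042 = 41.2440 N*s
delta_v = J / m
delta_v = 41.2440 / 53
delta_v = 0.7782


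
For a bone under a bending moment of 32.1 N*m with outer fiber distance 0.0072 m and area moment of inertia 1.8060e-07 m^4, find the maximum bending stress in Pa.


sigma = M * c / I
sigma = 32.1 * 0.0072 / 1.8060e-07
M * c = 0.2311
sigma = 1.2797e+06


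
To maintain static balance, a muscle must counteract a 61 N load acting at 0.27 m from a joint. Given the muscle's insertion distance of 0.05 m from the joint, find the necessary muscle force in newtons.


F_muscle = W * d_load / d_muscle
F_muscle = 61 * 0.27 / 0.05
Numerator = 16.4700
F_muscle = 329.4000


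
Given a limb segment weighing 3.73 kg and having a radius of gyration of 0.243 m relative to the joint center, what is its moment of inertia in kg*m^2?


I = m * k^2
I = 3.73 * 0.243^2
k^2 = 0.0590
I = 0.2203


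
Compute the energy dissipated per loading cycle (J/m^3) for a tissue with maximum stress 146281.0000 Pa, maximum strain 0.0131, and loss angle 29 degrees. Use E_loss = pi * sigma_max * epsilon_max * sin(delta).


E_loss = pi * sigma_max * epsilon_max * sin(delta)
delta = 29 deg = 0.5061 rad
sin(delta) = 0.4848
E_loss = pi * 146281.0000 * 0.0131 * 0.4848
E_loss = 2918.6386


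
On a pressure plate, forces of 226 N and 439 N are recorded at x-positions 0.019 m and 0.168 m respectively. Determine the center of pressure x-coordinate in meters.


COP_x = (F1*x1 + F2*x2) / (F1 + F2)
COP_x = (226*0.019 + 439*0.168) / (226 + 439)
Numerator = 78.0460
Denominator = 665
COP_x = 0.1174


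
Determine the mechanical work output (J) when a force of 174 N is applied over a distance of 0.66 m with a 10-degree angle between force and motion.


W = F * d * cos(theta)
theta = 10 deg = 0.1745 rad
cos(theta) = 0.9848
W = 174 * 0.66 * 0.9848
W = 113.0953


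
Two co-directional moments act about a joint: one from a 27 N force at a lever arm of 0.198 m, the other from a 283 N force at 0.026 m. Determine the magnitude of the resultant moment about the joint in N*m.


M = F1 * d1 + F2 * d2
M = 27 * 0.198 + 283 * 0.026
M = 5.3460 + 7.3580
M = 12.7040


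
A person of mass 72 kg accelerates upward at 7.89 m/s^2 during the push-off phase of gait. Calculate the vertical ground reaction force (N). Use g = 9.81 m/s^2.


GRF = m * (g + a)
GRF = 72 * (9.81 + 7.89)
GRF = 72 * 17.7000
GRF = 1274.4000


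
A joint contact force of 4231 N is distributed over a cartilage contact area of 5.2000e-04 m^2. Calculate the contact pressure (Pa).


P = F / A
P = 4231 / 5.2000e-04
P = 8.1365e+06


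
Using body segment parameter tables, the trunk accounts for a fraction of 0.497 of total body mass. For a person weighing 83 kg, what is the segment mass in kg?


m_segment = body_mass * fraction
m_segment = 83 * 0.497
m_segment = 41.2510


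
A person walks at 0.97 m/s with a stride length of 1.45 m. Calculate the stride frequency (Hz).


f = v / stride_length
f = 0.97 / 1.45
f = 0.6690


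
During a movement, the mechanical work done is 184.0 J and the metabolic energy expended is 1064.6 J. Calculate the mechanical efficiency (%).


eta = (W_mech / E_meta) * 100
eta = (184.0 / 1064.6) * 100
ratio = 0.1728
eta = 17.2835


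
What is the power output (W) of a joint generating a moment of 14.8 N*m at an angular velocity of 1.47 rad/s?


P = M * omega
P = 14.8 * 1.47
P = 21.7560


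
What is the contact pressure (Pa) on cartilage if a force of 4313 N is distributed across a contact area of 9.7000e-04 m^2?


P = F / A
P = 4313 / 9.7000e-04
P = 4.4464e+06


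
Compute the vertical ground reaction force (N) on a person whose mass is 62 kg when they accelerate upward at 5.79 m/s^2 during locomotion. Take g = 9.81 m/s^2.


GRF = m * (g + a)
GRF = 62 * (9.81 + 5.79)
GRF = 62 * 15.6000
GRF = 967.2000


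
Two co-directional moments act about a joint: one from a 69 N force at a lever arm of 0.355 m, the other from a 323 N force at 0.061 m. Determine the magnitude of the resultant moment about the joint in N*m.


M = F1 * d1 + F2 * d2
M = 69 * 0.355 + 323 * 0.061
M = 24.4950 + 19.7030
M = 44.1980


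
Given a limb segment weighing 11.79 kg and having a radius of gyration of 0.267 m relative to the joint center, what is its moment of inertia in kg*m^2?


I = m * k^2
I = 11.79 * 0.267^2
k^2 = 0.0713
I = 0.8405


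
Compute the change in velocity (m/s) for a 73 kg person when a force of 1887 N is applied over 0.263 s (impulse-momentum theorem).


J = F * dt = 1887 * 0.263 = 496.2810 N*s
delta_v = J / m
delta_v = 496.2810 / 73
delta_v = 6.7984


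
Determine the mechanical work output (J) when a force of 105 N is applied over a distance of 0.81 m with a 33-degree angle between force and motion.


W = F * d * cos(theta)
theta = 33 deg = 0.5760 rad
cos(theta) = 0.8387
W = 105 * 0.81 * 0.8387
W = 71.3289


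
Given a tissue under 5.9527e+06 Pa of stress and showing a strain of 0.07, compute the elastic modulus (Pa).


E = stress / strain
E = 5.9527e+06 / 0.07
E = 8.5039e+07


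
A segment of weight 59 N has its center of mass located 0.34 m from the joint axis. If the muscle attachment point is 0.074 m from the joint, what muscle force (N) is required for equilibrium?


F_muscle = W * d_load / d_muscle
F_muscle = 59 * 0.34 / 0.074
Numerator = 20.0600
F_muscle = 271.0811


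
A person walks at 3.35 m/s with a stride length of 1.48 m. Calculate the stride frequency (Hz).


f = v / stride_length
f = 3.35 / 1.48
f = 2.2635


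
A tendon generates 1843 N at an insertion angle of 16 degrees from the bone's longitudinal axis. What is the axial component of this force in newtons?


F_eff = F_tendon * cos(theta)
theta = 16 deg = 0.2793 rad
cos(theta) = 0.9613
F_eff = 1843 * 0.9613
F_eff = 1771.6053


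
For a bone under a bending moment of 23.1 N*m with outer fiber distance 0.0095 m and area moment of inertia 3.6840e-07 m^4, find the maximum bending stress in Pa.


sigma = M * c / I
sigma = 23.1 * 0.0095 / 3.6840e-07
M * c = 0.2195
sigma = 595684.0391
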